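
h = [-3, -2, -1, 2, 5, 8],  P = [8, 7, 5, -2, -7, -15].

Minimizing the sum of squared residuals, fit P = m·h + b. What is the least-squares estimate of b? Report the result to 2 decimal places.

Sums needed: Σh·h = 107, Σh = 9, Σ1 = 6.
Moment sums: Σh·P = -202, ΣP = -4.
So MᵀM·[m, b]ᵀ = MᵀP: [[107, 9]; [9, 6]]·[m, b]ᵀ = [-202, -4]ᵀ.
Determinant 107·6 − 9² = 561.
m = ((-202)·6 − 9·(-4))/561 = -392/187; b = (107·(-4) − 9·(-202))/561 = 1390/561.

b = 2.48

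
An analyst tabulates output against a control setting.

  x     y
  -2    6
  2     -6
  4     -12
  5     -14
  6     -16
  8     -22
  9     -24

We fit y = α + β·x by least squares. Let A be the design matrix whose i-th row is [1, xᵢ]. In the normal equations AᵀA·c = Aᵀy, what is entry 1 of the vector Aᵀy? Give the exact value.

-88

Entry 1 ↔ basis 1, so (Aᵀy)_{1} = Σᵢ yᵢ = (1)·(6) + (1)·(-6) + (1)·(-12) + (1)·(-14) + (1)·(-16) + (1)·(-22) + (1)·(-24) = -88.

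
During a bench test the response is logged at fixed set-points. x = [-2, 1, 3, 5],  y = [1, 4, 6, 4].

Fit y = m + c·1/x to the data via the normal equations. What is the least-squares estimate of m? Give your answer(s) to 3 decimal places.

m = 3.198

AᵀA·[m, c]ᵀ = Aᵀy reads: 4·m + (31/30)·c = 15;  (31/30)·m + (1261/900)·c = 63/10.
Eliminating c: (1261/900)·(row 1) − (31/30)·(row 2) gives (1361/300)·m = (1261/900)·15 − (31/30)·(63/10) = 1088/75, so m = 4352/1361.
Then c = ((63/10) − (31/30)·(4352/1361))/(1261/900) = 2910/1361.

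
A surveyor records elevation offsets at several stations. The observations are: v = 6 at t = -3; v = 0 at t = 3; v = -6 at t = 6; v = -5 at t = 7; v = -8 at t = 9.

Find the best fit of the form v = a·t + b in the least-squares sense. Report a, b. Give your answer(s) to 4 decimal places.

a = -1.1904, b = 2.6376

Setting ∂/∂a … = 0 gives: 184·a + 22·b = -161;  22·a + 5·b = -13.
Determinant 184·5 − 22² = 436.
a = ((-161)·5 − 22·(-13))/436 = -519/436; b = (184·(-13) − 22·(-161))/436 = 575/218.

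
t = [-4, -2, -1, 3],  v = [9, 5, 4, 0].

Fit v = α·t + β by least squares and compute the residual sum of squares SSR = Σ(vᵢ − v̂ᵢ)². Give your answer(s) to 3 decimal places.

SSR = 1.615

Entries of MᵀM: Σt·t = 30, Σt = -4, Σ1 = 4.
Right-hand side: Σt·v = -50, Σv = 18.
Normal equations: [[30, -4]; [-4, 4]]·[α, β]ᵀ = [-50, 18]ᵀ.
Determinant 30·4 − (-4)² = 104.
α = ((-50)·4 − (-4)·18)/104 = -16/13; β = (30·18 − (-4)·(-50))/104 = 85/26.
Residuals: 21/26, -19/26, -1/2, 11/26; SSR = 21/13.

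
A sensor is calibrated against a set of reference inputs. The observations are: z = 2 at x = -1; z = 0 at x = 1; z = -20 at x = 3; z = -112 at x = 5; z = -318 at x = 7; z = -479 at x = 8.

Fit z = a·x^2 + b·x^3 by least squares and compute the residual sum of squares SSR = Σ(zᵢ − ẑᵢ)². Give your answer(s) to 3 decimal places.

SSR = 4.656

Normal-equation sums: Σx^2·x^2 = 7205, Σx^2·x^3 = 52943, Σx^3·x^3 = 396149.
For Mᵀz: Σx^2·z = -49216, Σx^3·z = -368864.
MᵀM·[a, b]ᵀ = Mᵀz becomes [[7205, 52943]; [52943, 396149]]·[a, b]ᵀ = [-49216, -368864]ᵀ.
Δ = 7205·396149 − 52943² = 51292296.
a = ((-49216)·396149 − 52943·(-368864))/51292296 = 3987196/6411537; b = (7205·(-368864) − 52943·(-49216))/51292296 = -591164/582867.
Residuals: 2333074/6411537, 279512/712393, 1273356/712393, -4921544/6411537, -1259866/2137179, 3128881/6411537; SSR = 29853161/6411537.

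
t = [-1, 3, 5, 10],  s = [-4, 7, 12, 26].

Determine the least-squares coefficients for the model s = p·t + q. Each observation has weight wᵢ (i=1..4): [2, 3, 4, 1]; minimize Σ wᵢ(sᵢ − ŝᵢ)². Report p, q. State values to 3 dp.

p = 2.705, q = -1.307

Setting ∂/∂p … = 0 gives: 229·p + 37·q = 571;  37·p + 10·q = 87.
(Σwᵢ·t·t = 229, Σwᵢ·t = 37, Σwᵢ·1 = 10, Σwᵢ·t·s = 571, Σwᵢ·s = 87.)
det = 229·10 − 37² = 921.
p = (571·10 − 37·87)/921 = 2491/921; q = (229·87 − 37·571)/921 = -1204/921.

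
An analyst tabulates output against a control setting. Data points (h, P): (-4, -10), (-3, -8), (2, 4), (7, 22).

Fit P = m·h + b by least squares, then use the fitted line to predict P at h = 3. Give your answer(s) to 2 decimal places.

The normal system AᵀA·[m, b]ᵀ = AᵀP is [[78, 2]; [2, 4]]·[m, b]ᵀ = [226, 8]ᵀ.
Determinant 78·4 − 2² = 308.
m = (226·4 − 2·8)/308 = 222/77; b = (78·8 − 2·226)/308 = 43/77.
At h = 3: P̂ = (222/77)·(3) + (43/77)·(1) = 709/77.

P̂ = 9.21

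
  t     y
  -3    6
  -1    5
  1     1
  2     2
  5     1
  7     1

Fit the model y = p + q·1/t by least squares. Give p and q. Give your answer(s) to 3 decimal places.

p = 2.881, q = -2.530

Compute the Gram sums: Σ1 = 6, Σ1/t = 107/210, Σ1/t·1/t = 106789/44100.
For Mᵀy: Σy = 16, Σ1/t·y = -163/35.
So MᵀM·[p, q]ᵀ = Mᵀy: [[6, 107/210]; [107/210, 106789/44100]]·[p, q]ᵀ = [16, -163/35]ᵀ.
det = 6·(106789/44100) − (107/210)² = 125857/8820.
p = (16·(106789/44100) − (107/210)·(-163/35))/(125857/8820) = 362654/125857; q = (6·(-163/35) − (107/210)·16)/(125857/8820) = -318360/125857.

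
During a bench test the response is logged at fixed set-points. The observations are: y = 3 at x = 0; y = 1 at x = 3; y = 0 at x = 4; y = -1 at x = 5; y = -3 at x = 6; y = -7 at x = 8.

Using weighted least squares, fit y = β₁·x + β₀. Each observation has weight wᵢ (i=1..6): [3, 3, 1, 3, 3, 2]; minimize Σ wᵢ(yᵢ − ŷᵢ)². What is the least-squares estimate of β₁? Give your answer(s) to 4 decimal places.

β₁ = -1.1678

Setting ∂/∂β₁ … = 0 gives: 354·β₁ + 62·β₀ = -172;  62·β₁ + 15·β₀ = -14.
(Σwᵢ·x·x = 354, Σwᵢ·x = 62, Σwᵢ·1 = 15, Σwᵢ·x·y = -172, Σwᵢ·y = -14.)
Eliminating β₀: 15·(row 1) − 62·(row 2) gives 1466·β₁ = 15·(-172) − 62·(-14) = -1712, so β₁ = -856/733.
Then β₀ = ((-14) − 62·(-856/733))/15 = 2854/733.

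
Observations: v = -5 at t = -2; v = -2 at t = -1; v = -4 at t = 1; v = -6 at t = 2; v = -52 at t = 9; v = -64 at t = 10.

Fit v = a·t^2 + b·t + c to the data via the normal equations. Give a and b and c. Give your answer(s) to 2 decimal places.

Sums needed: Σt^2·t^2 = 16595, Σt^2·t = 1729, Σt^2 = 191, Σt·t = 191, Σt = 19, Σ1 = 6.
And Σt^2·v = -10662, Σt·v = -1112, Σv = -133.
So XᵀX·[a, b, c]ᵀ = Xᵀv: [[16595, 1729, 191]; [1729, 191, 19]; [191, 19, 6]]·[a, b, c]ᵀ = [-10662, -1112, -133]ᵀ.
Solving the 3×3 system (Gaussian elimination) gives a = -9661/16791, b = -5650/16791, c = -15589/5597.

a = -0.58, b = -0.34, c = -2.79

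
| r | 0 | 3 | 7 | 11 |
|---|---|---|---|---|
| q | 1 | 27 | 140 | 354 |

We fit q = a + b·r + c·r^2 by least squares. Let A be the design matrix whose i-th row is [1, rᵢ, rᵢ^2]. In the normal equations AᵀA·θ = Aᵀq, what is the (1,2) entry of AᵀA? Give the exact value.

21

Row 1 ↔ basis 1, column 2 ↔ basis r, so (AᵀA)_{1,2} = Σᵢ r = (1)·(0) + (1)·(3) + (1)·(7) + (1)·(11) = 21.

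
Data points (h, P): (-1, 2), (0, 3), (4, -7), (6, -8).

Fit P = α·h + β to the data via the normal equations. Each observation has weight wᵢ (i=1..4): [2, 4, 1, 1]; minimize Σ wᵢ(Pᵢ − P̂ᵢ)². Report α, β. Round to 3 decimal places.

α = -1.761, β = 1.886

The normal system AᵀWA·[α, β]ᵀ = AᵀWP is [[54, 8]; [8, 8]]·[α, β]ᵀ = [-80, 1]ᵀ.
Δ = 54·8 − 8² = 368.
α = ((-80)·8 − 8·1)/368 = -81/46; β = (54·1 − 8·(-80))/368 = 347/184.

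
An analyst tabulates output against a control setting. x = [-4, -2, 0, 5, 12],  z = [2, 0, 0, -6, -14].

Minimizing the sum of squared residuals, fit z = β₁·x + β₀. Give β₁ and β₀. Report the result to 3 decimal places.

From the data, Σx·x = 189, Σx = 11, Σ1 = 5.
For Aᵀz: Σx·z = -206, Σz = -18.
Eliminating β₀: 5·(row 1) − 11·(row 2) gives 824·β₁ = 5·(-206) − 11·(-18) = -832, so β₁ = -104/103.
Then β₀ = ((-18) − 11·(-104/103))/5 = -142/103.

β₁ = -1.010, β₀ = -1.379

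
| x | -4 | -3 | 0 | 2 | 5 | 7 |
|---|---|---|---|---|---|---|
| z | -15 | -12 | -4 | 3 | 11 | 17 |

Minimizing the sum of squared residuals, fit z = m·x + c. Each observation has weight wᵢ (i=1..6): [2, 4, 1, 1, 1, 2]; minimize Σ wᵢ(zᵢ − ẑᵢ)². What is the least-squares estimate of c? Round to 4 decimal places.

The normal system MᵀWM·[m, c]ᵀ = MᵀWz is [[195, 1]; [1, 11]]·[m, c]ᵀ = [563, -34]ᵀ.
Eliminating c: 11·(row 1) − 1·(row 2) gives 2144·m = 11·563 − 1·(-34) = 6227, so m = 6227/2144.
Then c = ((-34) − 1·(6227/2144))/11 = -7193/2144.

c = -3.3549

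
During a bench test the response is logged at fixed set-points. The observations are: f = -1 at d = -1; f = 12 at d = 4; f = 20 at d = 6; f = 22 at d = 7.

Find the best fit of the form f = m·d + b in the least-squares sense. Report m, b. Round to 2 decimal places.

From the data, Σd·d = 102, Σd = 16, Σ1 = 4.
For Aᵀf: Σd·f = 323, Σf = 53.
Eliminating b: 4·(row 1) − 16·(row 2) gives 152·m = 4·323 − 16·53 = 444, so m = 111/38.
Then b = (53 − 16·(111/38))/4 = 119/76.

m = 2.92, b = 1.57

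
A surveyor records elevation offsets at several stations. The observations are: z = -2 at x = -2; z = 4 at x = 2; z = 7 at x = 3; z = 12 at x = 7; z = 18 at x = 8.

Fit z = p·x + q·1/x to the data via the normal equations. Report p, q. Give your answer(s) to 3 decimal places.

p = 2.070, q = -1.629

With design matrix M, MᵀM = [[130, 5]; [5, 18265/28224]] and Mᵀz = [261, 781/84]ᵀ.
Eliminating q: (18265/28224)·(row 1) − 5·(row 2) gives (834425/14112)·p = (18265/28224)·261 − 5·(781/84) = 1151695/9408, so p = 691017/333770.
Then q = ((781/84) − 5·(691017/333770))/(18265/28224) = -271824/166885.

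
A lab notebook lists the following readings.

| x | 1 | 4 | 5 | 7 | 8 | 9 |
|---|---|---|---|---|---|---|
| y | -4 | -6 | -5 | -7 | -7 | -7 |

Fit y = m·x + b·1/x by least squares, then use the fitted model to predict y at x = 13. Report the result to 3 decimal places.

ŷ = -11.276

From the data, Σx·x = 236, Σx·1/x = 6, Σ1/x·1/x = 7308541/6350400.
Moment sums: Σx·y = -221, Σ1/x·y = -659/72.
MᵀM·[m, b]ᵀ = Mᵀy becomes [[236, 6]; [6, 7308541/6350400]]·[m, b]ᵀ = [-221, -659/72]ᵀ.
Eliminating b: (7308541/6350400)·(row 1) − 6·(row 2) gives (374050319/1587600)·m = (7308541/6350400)·(-221) − 6·(-659/72) = -1266444761/6350400, so m = -1266444761/1496201276.
Then b = ((-659/72) − 6·(-1266444761/1496201276))/(7308541/6350400) = -1324146600/374050319.
At x = 13: ŷ = (-1266444761/1496201276)·(13) + (-1324146600/374050319)·(1/13) = -219325751009/19450616588.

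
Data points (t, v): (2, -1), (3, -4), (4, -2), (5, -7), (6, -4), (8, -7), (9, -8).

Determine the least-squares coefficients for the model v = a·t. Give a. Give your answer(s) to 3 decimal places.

Setting ∂/∂a … = 0 gives: 235·a = -209.
a = (-209)/235 = -0.889362.

a = -0.889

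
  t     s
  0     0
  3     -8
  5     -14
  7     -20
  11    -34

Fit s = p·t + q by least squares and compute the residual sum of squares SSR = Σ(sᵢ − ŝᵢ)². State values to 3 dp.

SSR = 2.605

Setting ∂/∂p … = 0 gives: 204·p + 26·q = -608;  26·p + 5·q = -76.
(Σt·t = 204, Σt = 26, Σ1 = 5, Σt·s = -608, Σs = -76.)
Eliminating q: 5·(row 1) − 26·(row 2) gives 344·p = 5·(-608) − 26·(-76) = -1064, so p = -133/43.
Then q = ((-76) − 26·(-133/43))/5 = 38/43.
Residuals: -38/43, 17/43, 25/43, 33/43, -37/43; SSR = 112/43.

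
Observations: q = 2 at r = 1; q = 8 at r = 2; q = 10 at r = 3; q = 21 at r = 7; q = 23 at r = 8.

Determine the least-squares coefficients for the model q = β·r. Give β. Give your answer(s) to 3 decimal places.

From the data, Σr·r = 127.
Moment sums: Σr·q = 379.
Hence β = 379 / 127 ≈ 2.98425.

β = 2.984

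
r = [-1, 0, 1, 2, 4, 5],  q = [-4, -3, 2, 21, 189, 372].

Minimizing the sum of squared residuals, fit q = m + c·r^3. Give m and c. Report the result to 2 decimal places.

Sums needed: Σ1 = 6, Σr^3 = 197, Σr^3·r^3 = 19787.
And Σq = 577, Σr^3·q = 58770.
So MᵀM·[m, c]ᵀ = Mᵀq: [[6, 197]; [197, 19787]]·[m, c]ᵀ = [577, 58770]ᵀ.
Eliminating c: 19787·(row 1) − 197·(row 2) gives 79913·m = 19787·577 − 197·58770 = -160591, so m = -160591/79913.
Then c = (58770 − 197·(-160591/79913))/19787 = 238951/79913.

m = -2.01, c = 2.99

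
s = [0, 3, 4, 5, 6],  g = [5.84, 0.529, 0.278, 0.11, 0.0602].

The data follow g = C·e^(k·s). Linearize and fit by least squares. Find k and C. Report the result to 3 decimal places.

Let Y = ln g. Fitting Y = k·s + ln C by least squares:
AᵀA = [[86.0000, 18.0000]; [18.0000, 5]], rhs = [-34.9277, -5.1695]ᵀ  (here Σs = 18.0000, Σ(s)² = 86.0000, Σln g = -5.1695, Σs·ln g = -34.9277).
Solving (det = 106.0000): k = -0.76969, ln C = 1.73698, so C = exp(1.73698) = 5.68014.

k = -0.770, C = 5.680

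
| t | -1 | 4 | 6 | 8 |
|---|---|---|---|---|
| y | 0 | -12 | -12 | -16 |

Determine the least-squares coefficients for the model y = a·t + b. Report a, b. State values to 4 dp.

a = -1.7430, b = -2.5922

Compute the Gram sums: Σt·t = 117, Σt = 17, Σ1 = 4.
Right-hand side: Σt·y = -248, Σy = -40.
det = 117·4 − 17² = 179.
a = ((-248)·4 − 17·(-40))/179 = -312/179; b = (117·(-40) − 17·(-248))/179 = -464/179.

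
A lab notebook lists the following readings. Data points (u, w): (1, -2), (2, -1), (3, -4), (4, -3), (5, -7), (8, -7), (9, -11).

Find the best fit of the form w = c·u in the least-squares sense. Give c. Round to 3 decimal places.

Setting ∂/∂c … = 0 gives: 200·c = -218.
(Σu·u = 200, Σu·w = -218.)
c = (-218)/200 = -1.09.

c = -1.090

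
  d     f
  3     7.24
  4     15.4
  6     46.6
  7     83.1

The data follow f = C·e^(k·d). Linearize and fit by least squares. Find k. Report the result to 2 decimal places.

With ln fᵢ as the transformed response and dᵢ as the regressor:
Σd = 20.0000, Σ(d)² = 110.0000, Σln f = 12.9756, Σd·ln f = 70.8662.
Equations: 110.0000·k + 20.0000·ln C = 70.8662;  20.0000·k + 4·ln C = 12.9756.
Δ = 110.0000·4 − (20.0000)² = 40.0000; k = (70.8662·4 − 20.0000·12.9756)/40.0000 = 0.59881, ln C = (110.0000·12.9756 − 20.0000·70.8662)/40.0000 = 0.24987.

k = 0.60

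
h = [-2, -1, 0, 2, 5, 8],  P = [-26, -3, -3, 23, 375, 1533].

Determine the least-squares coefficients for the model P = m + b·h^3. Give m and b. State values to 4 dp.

With design matrix A, AᵀA = [[6, 636]; [636, 277898]] and AᵀP = [1899, 832166]ᵀ.
Eliminating b: 277898·(row 1) − 636·(row 2) gives 1262892·m = 277898·1899 − 636·832166 = -1529274, so m = -254879/210482.
Then b = (832166 − 636·(-254879/210482))/277898 = 315436/105241.

m = -1.2109, b = 2.9973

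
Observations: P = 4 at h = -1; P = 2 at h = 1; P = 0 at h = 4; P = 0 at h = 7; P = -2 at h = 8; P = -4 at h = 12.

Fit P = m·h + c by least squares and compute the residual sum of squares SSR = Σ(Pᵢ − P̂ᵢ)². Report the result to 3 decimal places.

SSR = 2.067

Sums needed: Σh·h = 275, Σh = 31, Σ1 = 6.
Moment sums: Σh·P = -66, ΣP = 0.
Normal equations: [[275, 31]; [31, 6]]·[m, c]ᵀ = [-66, 0]ᵀ.
Δ = 275·6 − 31² = 689.
m = ((-66)·6 − 31·0)/689 = -396/689; c = (275·0 − 31·(-66))/689 = 2046/689.
Residuals: 314/689, -272/689, -462/689, 726/689, -256/689, -50/689; SSR = 1424/689.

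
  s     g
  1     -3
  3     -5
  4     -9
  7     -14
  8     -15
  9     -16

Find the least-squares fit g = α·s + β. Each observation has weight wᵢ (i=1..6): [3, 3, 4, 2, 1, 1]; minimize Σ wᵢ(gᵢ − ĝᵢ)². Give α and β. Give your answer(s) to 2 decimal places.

α = -1.77, β = -1.04

Sums needed: Σwᵢ·s·s = 337, Σwᵢ·s = 59, Σwᵢ·1 = 14.
Moment sums: Σwᵢ·s·g = -658, Σwᵢ·g = -119.
Normal equations: [[337, 59]; [59, 14]]·[α, β]ᵀ = [-658, -119]ᵀ.
Δ = 337·14 − 59² = 1237.
α = ((-658)·14 − 59·(-119))/1237 = -2191/1237; β = (337·(-119) − 59·(-658))/1237 = -1281/1237.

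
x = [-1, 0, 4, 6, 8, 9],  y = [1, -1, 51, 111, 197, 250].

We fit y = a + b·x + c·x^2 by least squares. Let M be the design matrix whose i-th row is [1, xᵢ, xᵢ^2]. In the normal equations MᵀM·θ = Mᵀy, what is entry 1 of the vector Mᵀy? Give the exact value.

609

Entry 1 ↔ basis 1, so (Mᵀy)_{1} = Σᵢ yᵢ = (1)·(1) + (1)·(-1) + (1)·(51) + (1)·(111) + (1)·(197) + (1)·(250) = 609.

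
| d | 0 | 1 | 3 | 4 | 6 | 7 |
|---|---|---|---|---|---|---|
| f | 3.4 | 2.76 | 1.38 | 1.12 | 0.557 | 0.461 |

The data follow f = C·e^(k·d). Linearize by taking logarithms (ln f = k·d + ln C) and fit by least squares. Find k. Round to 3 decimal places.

Linearized form: ln f = k·d + ln C. From the 6 transformed points,
Sums: Σd = 21.0000, Σ(d)² = 111.0000, Σln f = 1.3149, Σd·ln f = -6.4968.
Normal system: [[111.0000, 21.0000]; [21.0000, 6]]·[k, ln C]ᵀ = [-6.4968, 1.3149]ᵀ.
Slope k = (n·Σd·ln f − Σd·Σln f)/(n·Σ(d)² − (Σd)²) = (6·-6.4968 − 21.0000·1.3149)/225.0000 = -0.29597; ln C = (Σln f − k·Σd)/n = 1.25504.

k = -0.296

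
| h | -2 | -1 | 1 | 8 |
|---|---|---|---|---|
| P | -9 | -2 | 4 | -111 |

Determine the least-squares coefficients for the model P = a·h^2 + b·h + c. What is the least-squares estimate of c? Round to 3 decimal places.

c = 3.350

Forming XᵀX = [[4114, 504, 70]; [504, 70, 6]; [70, 6, 4]] and XᵀP = [-7138, -864, -118]ᵀ gives XᵀX·[a, b, c]ᵀ = XᵀP.
Solving the 3×3 system (Gaussian elimination) gives a = -2945/1419, b = 1094/473, c = 4754/1419.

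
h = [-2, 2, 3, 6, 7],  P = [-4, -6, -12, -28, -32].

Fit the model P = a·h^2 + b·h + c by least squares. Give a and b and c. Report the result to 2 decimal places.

Setting ∂/∂a … = 0 gives: 3810·a + 586·b + 102·c = -2724;  586·a + 102·b + 16·c = -432;  102·a + 16·b + 5·c = -82.
(Σh^2·h^2 = 3810, Σh^2·h = 586, Σh^2 = 102, Σh·h = 102, Σh = 16, Σ1 = 5, Σh^2·P = -2724, Σh·P = -432, ΣP = -82.)
Solving the 3×3 system (Gaussian elimination) gives a = -2929/6391, b = -579/581, c = -24680/6391.

a = -0.46, b = -1.00, c = -3.86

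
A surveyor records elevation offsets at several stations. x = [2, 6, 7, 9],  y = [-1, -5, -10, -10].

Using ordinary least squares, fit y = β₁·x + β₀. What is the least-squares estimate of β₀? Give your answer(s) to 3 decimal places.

β₀ = 1.808

Setting ∂/∂β₁ … = 0 gives: 170·β₁ + 24·β₀ = -192;  24·β₁ + 4·β₀ = -26.
(Σx·x = 170, Σx = 24, Σ1 = 4, Σx·y = -192, Σy = -26.)
Δ = 170·4 − 24² = 104.
β₁ = ((-192)·4 − 24·(-26))/104 = -18/13; β₀ = (170·(-26) − 24·(-192))/104 = 47/26.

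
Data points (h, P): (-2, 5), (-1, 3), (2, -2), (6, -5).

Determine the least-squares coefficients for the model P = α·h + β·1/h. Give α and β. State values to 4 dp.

α = -0.8052, β = -2.6919

The normal system XᵀX·[α, β]ᵀ = XᵀP is [[45, 4]; [4, 55/36]]·[α, β]ᵀ = [-47, -22/3]ᵀ.
Δ = 45·(55/36) − 4² = 211/4.
α = ((-47)·(55/36) − 4·(-22/3))/(211/4) = -1529/1899; β = (45·(-22/3) − 4·(-47))/(211/4) = -568/211.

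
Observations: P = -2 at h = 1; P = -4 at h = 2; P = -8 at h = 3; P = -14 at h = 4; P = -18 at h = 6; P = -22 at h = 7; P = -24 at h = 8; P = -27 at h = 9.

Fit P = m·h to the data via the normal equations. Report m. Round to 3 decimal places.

m = -3.027

Entries of AᵀA: Σh·h = 260.
Moment sums: Σh·P = -787.
Normal equations: [[260]]·[m]ᵀ = [-787]ᵀ.
Hence m = -787 / 260 ≈ -3.02692.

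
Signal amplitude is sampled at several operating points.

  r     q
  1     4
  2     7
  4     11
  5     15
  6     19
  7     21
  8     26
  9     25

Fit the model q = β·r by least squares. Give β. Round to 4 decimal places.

β = 3.0109

With design matrix A, AᵀA = [[276]] and Aᵀq = [831]ᵀ.
β = 831/276 = 3.01087.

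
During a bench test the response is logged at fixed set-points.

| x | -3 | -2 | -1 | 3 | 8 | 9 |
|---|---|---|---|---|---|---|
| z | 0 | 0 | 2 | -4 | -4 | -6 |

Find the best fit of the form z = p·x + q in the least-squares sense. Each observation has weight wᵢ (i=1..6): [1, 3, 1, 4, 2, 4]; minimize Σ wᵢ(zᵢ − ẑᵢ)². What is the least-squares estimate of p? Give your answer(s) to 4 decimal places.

p = -0.5209

The normal system AᵀWA·[p, q]ᵀ = AᵀWz is [[510, 54]; [54, 15]]·[p, q]ᵀ = [-330, -46]ᵀ.
det = 510·15 − 54² = 4734.
p = ((-330)·15 − 54·(-46))/4734 = -137/263; q = (510·(-46) − 54·(-330))/4734 = -940/789.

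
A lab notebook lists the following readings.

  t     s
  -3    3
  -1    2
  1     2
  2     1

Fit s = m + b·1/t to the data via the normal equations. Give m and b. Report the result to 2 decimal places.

From the data, Σ1 = 4, Σ1/t = 1/6, Σ1/t·1/t = 85/36.
And Σs = 8, Σ1/t·s = -1/2.
MᵀM·[m, b]ᵀ = Mᵀs becomes [[4, 1/6]; [1/6, 85/36]]·[m, b]ᵀ = [8, -1/2]ᵀ.
Eliminating b: (85/36)·(row 1) − (1/6)·(row 2) gives (113/12)·m = (85/36)·8 − (1/6)·(-1/2) = 683/36, so m = 683/339.
Then b = ((-1/2) − (1/6)·(683/339))/(85/36) = -40/113.

m = 2.01, b = -0.35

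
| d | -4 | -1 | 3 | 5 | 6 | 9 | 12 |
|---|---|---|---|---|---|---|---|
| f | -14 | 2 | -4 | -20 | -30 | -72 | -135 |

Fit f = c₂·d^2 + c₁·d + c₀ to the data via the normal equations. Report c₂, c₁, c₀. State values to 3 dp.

c₂ = -0.993, c₁ = 0.416, c₀ = 3.459

From the data, Σd^2·d^2 = 29556, Σd^2·d = 2760, Σd^2 = 312, Σd·d = 312, Σd = 30, Σ1 = 7.
Moment sums: Σd^2·f = -27110, Σd·f = -2506, Σf = -273.
So XᵀX·[c₂, c₁, c₀]ᵀ = Xᵀf: [[29556, 2760, 312]; [2760, 312, 30]; [312, 30, 7]]·[c₂, c₁, c₀]ᵀ = [-27110, -2506, -273]ᵀ.
Solving the 3×3 system (Gaussian elimination) gives c₂ = -244957/246774, c₁ = 51379/123387, c₀ = 142251/41129.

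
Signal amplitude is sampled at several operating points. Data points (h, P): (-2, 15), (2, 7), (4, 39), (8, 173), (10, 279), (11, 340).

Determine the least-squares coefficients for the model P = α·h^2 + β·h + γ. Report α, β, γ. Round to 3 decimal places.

Setting ∂/∂α … = 0 gives: 29025·α + 2907·β + 309·γ = 80824;  2907·α + 309·β + 33·γ = 8054;  309·α + 33·β + 6·γ = 853.
Row-reducing yields α = 21461/7122, β = -5141/2374, γ = -3952/3561.

α = 3.013, β = -2.166, γ = -1.110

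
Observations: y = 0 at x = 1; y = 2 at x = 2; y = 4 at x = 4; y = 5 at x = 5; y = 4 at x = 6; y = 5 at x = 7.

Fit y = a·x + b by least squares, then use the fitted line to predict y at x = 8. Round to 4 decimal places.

The normal system MᵀM·[a, b]ᵀ = Mᵀy is [[131, 25]; [25, 6]]·[a, b]ᵀ = [104, 20]ᵀ.
det = 131·6 − 25² = 161.
a = (104·6 − 25·20)/161 = 124/161; b = (131·20 − 25·104)/161 = 20/161.
At x = 8: ŷ = (124/161)·(8) + (20/161)·(1) = 44/7.

ŷ = 6.2857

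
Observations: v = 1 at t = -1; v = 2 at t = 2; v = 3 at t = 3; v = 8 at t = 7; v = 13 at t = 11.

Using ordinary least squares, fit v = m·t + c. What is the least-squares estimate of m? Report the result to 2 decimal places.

The normal system MᵀM·[m, c]ᵀ = Mᵀv is [[184, 22]; [22, 5]]·[m, c]ᵀ = [211, 27]ᵀ.
Eliminating c: 5·(row 1) − 22·(row 2) gives 436·m = 5·211 − 22·27 = 461, so m = 461/436.
Then c = (27 − 22·(461/436))/5 = 163/218.

m = 1.06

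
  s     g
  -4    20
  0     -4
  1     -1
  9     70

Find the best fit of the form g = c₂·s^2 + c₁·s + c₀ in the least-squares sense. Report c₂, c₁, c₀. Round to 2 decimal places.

Normal-equation sums: Σs^2·s^2 = 6818, Σs^2·s = 666, Σs^2 = 98, Σs·s = 98, Σs = 6, Σ1 = 4.
Right-hand side: Σs^2·g = 5989, Σs·g = 549, Σg = 85.
XᵀX·[c₂, c₁, c₀]ᵀ = Xᵀg becomes [[6818, 666, 98]; [666, 98, 6]; [98, 6, 4]]·[c₂, c₁, c₀]ᵀ = [5989, 549, 85]ᵀ.
Solving the 3×3 system (Gaussian elimination) gives c₂ = 16115/15469, c₁ = -41427/30938, c₀ = -35031/15469.

c₂ = 1.04, c₁ = -1.34, c₀ = -2.26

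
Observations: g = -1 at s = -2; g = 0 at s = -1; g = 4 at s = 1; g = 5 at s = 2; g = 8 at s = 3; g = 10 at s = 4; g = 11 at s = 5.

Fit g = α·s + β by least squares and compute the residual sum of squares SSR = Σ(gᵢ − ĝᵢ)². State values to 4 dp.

SSR = 1.5109

Normal-equation sums: Σs·s = 60, Σs = 12, Σ1 = 7.
Right-hand side: Σs·g = 135, Σg = 37.
XᵀX·[α, β]ᵀ = Xᵀg becomes [[60, 12]; [12, 7]]·[α, β]ᵀ = [135, 37]ᵀ.
Eliminating β: 7·(row 1) − 12·(row 2) gives 276·α = 7·135 − 12·37 = 501, so α = 167/92.
Then β = (37 − 12·(167/92))/7 = 50/23.
Residuals: 21/46, -33/92, 1/92, -37/46, 35/92, 13/23, -1/4; SSR = 139/92.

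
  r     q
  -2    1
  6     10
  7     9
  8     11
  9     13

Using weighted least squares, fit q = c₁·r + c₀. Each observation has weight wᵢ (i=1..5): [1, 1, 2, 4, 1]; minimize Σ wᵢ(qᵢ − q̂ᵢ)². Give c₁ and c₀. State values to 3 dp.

c₁ = 1.011, c₀ = 2.926

XᵀWX·[c₁, c₀]ᵀ = XᵀWq reads: 475·c₁ + 59·c₀ = 653;  59·c₁ + 9·c₀ = 86.
(Σwᵢ·r·r = 475, Σwᵢ·r = 59, Σwᵢ·1 = 9, Σwᵢ·r·q = 653, Σwᵢ·q = 86.)
Determinant 475·9 − 59² = 794.
c₁ = (653·9 − 59·86)/794 = 803/794; c₀ = (475·86 − 59·653)/794 = 2323/794.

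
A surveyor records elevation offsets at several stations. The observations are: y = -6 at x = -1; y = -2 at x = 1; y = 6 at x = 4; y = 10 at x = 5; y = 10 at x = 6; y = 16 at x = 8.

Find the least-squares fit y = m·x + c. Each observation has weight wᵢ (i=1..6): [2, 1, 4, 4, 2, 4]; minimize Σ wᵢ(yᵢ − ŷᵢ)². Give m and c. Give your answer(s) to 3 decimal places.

m = 2.466, c = -3.575

The normal system MᵀWM·[m, c]ᵀ = MᵀWy is [[495, 79]; [79, 17]]·[m, c]ᵀ = [938, 134]ᵀ.
Eliminating c: 17·(row 1) − 79·(row 2) gives 2174·m = 17·938 − 79·134 = 5360, so m = 2680/1087.
Then c = (134 − 79·(2680/1087))/17 = -3886/1087.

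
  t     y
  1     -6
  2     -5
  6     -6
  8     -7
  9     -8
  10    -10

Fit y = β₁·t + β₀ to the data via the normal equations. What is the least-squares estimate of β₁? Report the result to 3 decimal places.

β₁ = -0.400

The normal equations are: 286·β₁ + 36·β₀ = -280;  36·β₁ + 6·β₀ = -42.
(Σt·t = 286, Σt = 36, Σ1 = 6, Σt·y = -280, Σy = -42.)
Eliminating β₀: 6·(row 1) − 36·(row 2) gives 420·β₁ = 6·(-280) − 36·(-42) = -168, so β₁ = -2/5.
Then β₀ = ((-42) − 36·(-2/5))/6 = -23/5.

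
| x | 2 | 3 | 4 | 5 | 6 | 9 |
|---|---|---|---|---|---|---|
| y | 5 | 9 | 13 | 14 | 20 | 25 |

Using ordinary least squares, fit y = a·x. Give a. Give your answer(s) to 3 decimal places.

MᵀM·[a]ᵀ = Mᵀy reads: 171·a = 504.
(Σx·x = 171, Σx·y = 504.)
Hence a = 504 / 171 ≈ 2.94737.

a = 2.947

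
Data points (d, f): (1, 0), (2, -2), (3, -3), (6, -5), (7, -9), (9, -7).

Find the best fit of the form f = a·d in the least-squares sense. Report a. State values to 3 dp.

a = -0.939

Compute the Gram sums: Σd·d = 180.
And Σd·f = -169.
Normal equations: [[180]]·[a]ᵀ = [-169]ᵀ.
Hence a = -169 / 180 ≈ -0.938889.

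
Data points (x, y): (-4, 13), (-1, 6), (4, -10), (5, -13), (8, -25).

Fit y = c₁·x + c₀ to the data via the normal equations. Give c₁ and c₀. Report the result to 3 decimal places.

Entries of MᵀM: Σx·x = 122, Σx = 12, Σ1 = 5.
And Σx·y = -363, Σy = -29.
Eliminating c₀: 5·(row 1) − 12·(row 2) gives 466·c₁ = 5·(-363) − 12·(-29) = -1467, so c₁ = -1467/466.
Then c₀ = ((-29) − 12·(-1467/466))/5 = 409/233.

c₁ = -3.148, c₀ = 1.755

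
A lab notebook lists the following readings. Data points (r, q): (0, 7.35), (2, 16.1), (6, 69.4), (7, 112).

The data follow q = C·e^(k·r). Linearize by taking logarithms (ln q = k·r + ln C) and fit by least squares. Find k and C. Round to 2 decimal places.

k = 0.38, C = 7.37

Taking logs, ln q = k·r + ln C, so regress ln q on r.
Sums: Σr = 15.0000, Σ(r)² = 89.0000, Σln q = 13.7319, Σr·ln q = 64.0265.
Normal system: [[89.0000, 15.0000]; [15.0000, 4]]·[k, ln C]ᵀ = [64.0265, 13.7319]ᵀ.
Solving (det = 131.0000): k = 0.38265, ln C = 1.99804, so C = exp(1.99804) = 7.37456.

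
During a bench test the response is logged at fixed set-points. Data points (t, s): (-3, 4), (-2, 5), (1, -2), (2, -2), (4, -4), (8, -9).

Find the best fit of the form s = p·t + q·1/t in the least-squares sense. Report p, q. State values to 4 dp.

p = -1.0977, q = -1.4043

Entries of AᵀA: Σt·t = 98, Σt·1/t = 6, Σ1/t·1/t = 973/576.
Right-hand side: Σt·s = -116, Σ1/t·s = -215/24.
Normal equations: [[98, 6]; [6, 973/576]]·[p, q]ᵀ = [-116, -215/24]ᵀ.
Δ = 98·(973/576) − 6² = 37309/288.
p = ((-116)·(973/576) − 6·(-215/24))/(37309/288) = -40954/37309; q = (98·(-215/24) − 6·(-116))/(37309/288) = -52392/37309.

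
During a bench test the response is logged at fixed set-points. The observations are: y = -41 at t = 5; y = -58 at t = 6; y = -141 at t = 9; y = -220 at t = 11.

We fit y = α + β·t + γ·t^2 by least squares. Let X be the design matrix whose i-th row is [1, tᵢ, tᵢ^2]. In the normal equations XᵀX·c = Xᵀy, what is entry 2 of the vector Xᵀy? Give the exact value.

Entry 2 ↔ basis t, so (Xᵀy)_{2} = Σᵢ (t)·yᵢ = (5)·(-41) + (6)·(-58) + (9)·(-141) + (11)·(-220) = -4242.

-4242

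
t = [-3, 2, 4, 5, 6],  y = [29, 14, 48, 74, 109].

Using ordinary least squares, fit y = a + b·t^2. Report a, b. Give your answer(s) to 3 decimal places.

a = 1.763, b = 2.946

Compute the Gram sums: Σ1 = 5, Σt^2 = 90, Σt^2·t^2 = 2274.
And Σy = 274, Σt^2·y = 6859.
MᵀM·[a, b]ᵀ = Mᵀy becomes [[5, 90]; [90, 2274]]·[a, b]ᵀ = [274, 6859]ᵀ.
det = 5·2274 − 90² = 3270.
a = (274·2274 − 90·6859)/3270 = 961/545; b = (5·6859 − 90·274)/3270 = 1927/654.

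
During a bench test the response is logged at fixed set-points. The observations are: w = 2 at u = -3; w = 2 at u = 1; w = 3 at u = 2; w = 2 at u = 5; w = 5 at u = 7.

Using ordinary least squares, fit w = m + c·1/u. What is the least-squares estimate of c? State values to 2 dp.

MᵀM·[m, c]ᵀ = Mᵀw reads: 5·m + (317/210)·c = 14;  (317/210)·m + (62689/44100)·c = 829/210.
(Σ1 = 5, Σ1/u = 317/210, Σ1/u·1/u = 62689/44100, Σw = 14, Σ1/u·w = 829/210.)
Δ = 5·(62689/44100) − (317/210)² = 53239/11025.
m = (14·(62689/44100) − (317/210)·(829/210))/(53239/11025) = 614853/212956; c = (5·(829/210) − (317/210)·14)/(53239/11025) = -30765/106478.

c = -0.29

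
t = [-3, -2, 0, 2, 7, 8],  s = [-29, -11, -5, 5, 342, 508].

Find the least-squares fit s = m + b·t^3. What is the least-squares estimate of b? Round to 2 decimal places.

b = 1.00

With design matrix M, MᵀM = [[6, 828]; [828, 380650]] and Mᵀs = [810, 378313]ᵀ.
Eliminating b: 380650·(row 1) − 828·(row 2) gives 1598316·m = 380650·810 − 828·378313 = -4916664, so m = -17814/5791.
Then b = (378313 − 828·(-17814/5791))/380650 = 266533/266386.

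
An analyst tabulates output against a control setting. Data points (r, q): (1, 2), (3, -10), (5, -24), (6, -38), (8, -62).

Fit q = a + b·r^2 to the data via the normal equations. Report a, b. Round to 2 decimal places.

a = 0.67, b = -1.00

Entries of AᵀA: Σ1 = 5, Σr^2 = 135, Σr^2·r^2 = 6099.
Moment sums: Σq = -132, Σr^2·q = -6024.
AᵀA·[a, b]ᵀ = Aᵀq becomes [[5, 135]; [135, 6099]]·[a, b]ᵀ = [-132, -6024]ᵀ.
Δ = 5·6099 − 135² = 12270.
a = ((-132)·6099 − 135·(-6024))/12270 = 1362/2045; b = (5·(-6024) − 135·(-132))/12270 = -410/409.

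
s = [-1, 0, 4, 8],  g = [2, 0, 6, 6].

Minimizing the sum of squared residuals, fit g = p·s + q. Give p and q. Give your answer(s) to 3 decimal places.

XᵀX·[p, q]ᵀ = Xᵀg reads: 81·p + 11·q = 70;  11·p + 4·q = 14.
(Σs·s = 81, Σs = 11, Σ1 = 4, Σs·g = 70, Σg = 14.)
det = 81·4 − 11² = 203.
p = (70·4 − 11·14)/203 = 18/29; q = (81·14 − 11·70)/203 = 52/29.

p = 0.621, q = 1.793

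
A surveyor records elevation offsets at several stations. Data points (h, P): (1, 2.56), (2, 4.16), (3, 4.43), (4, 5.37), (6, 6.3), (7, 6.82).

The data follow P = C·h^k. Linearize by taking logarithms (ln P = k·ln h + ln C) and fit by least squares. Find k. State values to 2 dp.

k = 0.48

Let Y = ln P. Fitting Y = k·ln h + ln C by least squares:
Sums: Σln h = 6.9157, Σ(ln h)² = 10.6062, Σln P = 9.2952, Σln h·ln P = 11.9871.
Normal system: [[10.6062, 6.9157]; [6.9157, 6]]·[k, ln C]ᵀ = [11.9871, 9.2952]ᵀ.
Slope k = (n·Σln h·ln P − Σln h·Σln P)/(n·Σ(ln h)² − (Σln h)²) = (6·11.9871 − 6.9157·9.2952)/15.8099 = 0.48323; ln C = (Σln P − k·Σln h)/n = 0.99222.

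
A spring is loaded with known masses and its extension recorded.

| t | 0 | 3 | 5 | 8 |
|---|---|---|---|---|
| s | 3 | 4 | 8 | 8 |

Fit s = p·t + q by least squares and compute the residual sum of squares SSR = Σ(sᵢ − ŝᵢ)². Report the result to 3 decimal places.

SSR = 3.809

From the data, Σt·t = 98, Σt = 16, Σ1 = 4.
And Σt·s = 116, Σs = 23.
Determinant 98·4 − 16² = 136.
p = (116·4 − 16·23)/136 = 12/17; q = (98·23 − 16·116)/136 = 199/68.
Residuals: 5/68, -71/68, 105/68, -39/68; SSR = 259/68.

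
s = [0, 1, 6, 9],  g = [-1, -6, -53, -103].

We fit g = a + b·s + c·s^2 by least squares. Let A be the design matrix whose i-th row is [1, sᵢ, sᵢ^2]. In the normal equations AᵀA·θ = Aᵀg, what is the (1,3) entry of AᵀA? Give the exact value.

Row 1 ↔ basis 1, column 3 ↔ basis s^2, so (AᵀA)_{1,3} = Σᵢ s^2 = (1)·(0) + (1)·(1) + (1)·(36) + (1)·(81) = 118.

118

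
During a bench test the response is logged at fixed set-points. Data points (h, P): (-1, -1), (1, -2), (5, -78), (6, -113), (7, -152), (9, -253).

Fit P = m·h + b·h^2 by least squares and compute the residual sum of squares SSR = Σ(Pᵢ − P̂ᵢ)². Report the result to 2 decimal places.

Setting ∂/∂m … = 0 gives: 193·m + 1413·b = -4410;  1413·m + 10885·b = -33962.
det = 193·10885 − 1413² = 104236.
m = ((-4410)·10885 − 1413·(-33962))/104236 = -3636/26059; b = (193·(-33962) − 1413·(-4410))/104236 = -80834/26059.
Residuals: 4649/2369, 32352/26059, 6428/26059, -12827/26059, 25350/26059, -12649/26059; SSR = 179221/26059.

SSR = 6.88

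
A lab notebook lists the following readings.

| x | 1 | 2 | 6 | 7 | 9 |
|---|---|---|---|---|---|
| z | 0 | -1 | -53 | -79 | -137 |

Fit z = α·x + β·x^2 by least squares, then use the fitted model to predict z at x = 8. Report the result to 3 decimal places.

Forming MᵀM = [[171, 1297]; [1297, 10275]] and Mᵀz = [-2106, -16880]ᵀ gives MᵀM·[α, β]ᵀ = Mᵀz.
Determinant 171·10275 − 1297² = 74816.
α = ((-2106)·10275 − 1297·(-16880))/74816 = 127105/37408; β = (171·(-16880) − 1297·(-2106))/74816 = -77499/37408.
At x = 8: ẑ = (127105/37408)·(8) + (-77499/37408)·(64) = -492887/4676.

ẑ = -105.408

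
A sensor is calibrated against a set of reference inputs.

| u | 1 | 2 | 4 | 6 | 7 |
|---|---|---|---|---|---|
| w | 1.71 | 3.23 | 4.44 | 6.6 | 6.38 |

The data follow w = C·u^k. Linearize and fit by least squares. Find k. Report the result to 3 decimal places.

Linearized form: ln w = k·ln u + ln C. From the 5 transformed points,
AᵀA = [[9.3992, 5.8171]; [5.8171, 5]], rhs = [9.8665, 6.9399]ᵀ  (here Σln u = 5.8171, Σ(ln u)² = 9.3992, Σln w = 6.9399, Σln u·ln w = 9.8665).
Δ = 9.3992·5 − (5.8171)² = 13.1574; k = (9.8665·5 − 5.8171·6.9399)/13.1574 = 0.68116, ln C = (9.3992·6.9399 − 5.8171·9.8665)/13.1574 = 0.59549.

k = 0.681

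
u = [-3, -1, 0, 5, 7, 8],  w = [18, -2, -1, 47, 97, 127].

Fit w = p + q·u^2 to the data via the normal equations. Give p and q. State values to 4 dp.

MᵀM·[p, q]ᵀ = Mᵀw reads: 6·p + 148·q = 286;  148·p + 7204·q = 14216.
(Σ1 = 6, Σu^2 = 148, Σu^2·u^2 = 7204, Σw = 286, Σu^2·w = 14216.)
Determinant 6·7204 − 148² = 21320.
p = (286·7204 − 148·14216)/21320 = -133/65; q = (6·14216 − 148·286)/21320 = 131/65.

p = -2.0462, q = 2.0154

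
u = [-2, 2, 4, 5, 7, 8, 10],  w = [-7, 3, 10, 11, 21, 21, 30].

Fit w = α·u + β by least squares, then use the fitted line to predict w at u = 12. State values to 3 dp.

ŵ = 34.670

The normal system MᵀM·[α, β]ᵀ = Mᵀw is [[262, 34]; [34, 7]]·[α, β]ᵀ = [730, 89]ᵀ.
det = 262·7 − 34² = 678.
α = (730·7 − 34·89)/678 = 1042/339; β = (262·89 − 34·730)/678 = -751/339.
At u = 12: ŵ = (1042/339)·(12) + (-751/339)·(1) = 11753/339.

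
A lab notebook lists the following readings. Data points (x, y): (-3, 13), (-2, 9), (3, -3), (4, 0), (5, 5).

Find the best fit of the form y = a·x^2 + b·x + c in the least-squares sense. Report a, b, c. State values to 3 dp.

Compute the Gram sums: Σx^2·x^2 = 1059, Σx^2·x = 181, Σx^2 = 63, Σx·x = 63, Σx = 7, Σ1 = 5.
Right-hand side: Σx^2·y = 251, Σx·y = -41, Σy = 24.
AᵀA·[a, b, c]ᵀ = Aᵀy becomes [[1059, 181, 63]; [181, 63, 7]; [63, 7, 5]]·[a, b, c]ᵀ = [251, -41, 24]ᵀ.
Inverting the 3×3 Gram matrix, [a, b, c]ᵀ = [10471/13742, -37535/13742, -6712/6871]ᵀ.

a = 0.762, b = -2.731, c = -0.977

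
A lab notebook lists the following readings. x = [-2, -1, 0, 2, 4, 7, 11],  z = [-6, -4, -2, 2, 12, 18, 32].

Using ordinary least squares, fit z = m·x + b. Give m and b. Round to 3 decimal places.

m = 2.955, b = -1.435

Entries of AᵀA: Σx·x = 195, Σx = 21, Σ1 = 7.
For Aᵀz: Σx·z = 546, Σz = 52.
Normal equations: [[195, 21]; [21, 7]]·[m, b]ᵀ = [546, 52]ᵀ.
Determinant 195·7 − 21² = 924.
m = (546·7 − 21·52)/924 = 65/22; b = (195·52 − 21·546)/924 = -221/154.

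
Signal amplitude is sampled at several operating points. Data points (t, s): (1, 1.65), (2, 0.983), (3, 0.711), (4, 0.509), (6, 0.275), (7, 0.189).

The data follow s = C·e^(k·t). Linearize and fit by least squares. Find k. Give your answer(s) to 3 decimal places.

k = -0.346

With ln sᵢ as the transformed response and tᵢ as the regressor:
Sums: Σt = 23.0000, Σ(t)² = 115.0000, Σln s = -3.4898, Σt·ln s = -22.6660.
Normal system: [[115.0000, 23.0000]; [23.0000, 6]]·[k, ln C]ᵀ = [-22.6660, -3.4898]ᵀ.
Slope k = (n·Σt·ln s − Σt·Σln s)/(n·Σ(t)² − (Σt)²) = (6·-22.6660 − 23.0000·-3.4898)/161.0000 = -0.34616; ln C = (Σln s − k·Σt)/n = 0.74531.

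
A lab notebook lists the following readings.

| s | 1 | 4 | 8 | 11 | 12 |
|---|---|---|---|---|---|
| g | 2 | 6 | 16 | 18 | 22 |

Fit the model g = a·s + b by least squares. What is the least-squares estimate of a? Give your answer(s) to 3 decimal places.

a = 1.788

Forming MᵀM = [[346, 36]; [36, 5]] and Mᵀg = [616, 64]ᵀ gives MᵀM·[a, b]ᵀ = Mᵀg.
Δ = 346·5 − 36² = 434.
a = (616·5 − 36·64)/434 = 388/217; b = (346·64 − 36·616)/434 = -16/217.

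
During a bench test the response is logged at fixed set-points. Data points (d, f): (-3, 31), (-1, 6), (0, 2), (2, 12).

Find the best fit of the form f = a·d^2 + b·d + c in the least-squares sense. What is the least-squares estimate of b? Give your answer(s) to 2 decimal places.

b = -0.89

The normal equations are: 98·a + (-20)·b + 14·c = 333;  (-20)·a + 14·b + (-2)·c = -75;  14·a + (-2)·b + 4·c = 51.
(Σd^2·d^2 = 98, Σd^2·d = -20, Σd^2 = 14, Σd·d = 14, Σd = -2, Σ1 = 4, Σd^2·f = 333, Σd·f = -75, Σf = 51.)
Solving the 3×3 system (Gaussian elimination) gives a = 35/12, b = -139/156, c = 109/52.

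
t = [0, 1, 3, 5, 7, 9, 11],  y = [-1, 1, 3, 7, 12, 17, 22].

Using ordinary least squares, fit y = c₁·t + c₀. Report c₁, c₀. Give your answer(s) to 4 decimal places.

Sums needed: Σt·t = 286, Σt = 36, Σ1 = 7.
And Σt·y = 524, Σy = 61.
So MᵀM·[c₁, c₀]ᵀ = Mᵀy: [[286, 36]; [36, 7]]·[c₁, c₀]ᵀ = [524, 61]ᵀ.
Eliminating c₀: 7·(row 1) − 36·(row 2) gives 706·c₁ = 7·524 − 36·61 = 1472, so c₁ = 736/353.
Then c₀ = (61 − 36·(736/353))/7 = -709/353.

c₁ = 2.0850, c₀ = -2.0085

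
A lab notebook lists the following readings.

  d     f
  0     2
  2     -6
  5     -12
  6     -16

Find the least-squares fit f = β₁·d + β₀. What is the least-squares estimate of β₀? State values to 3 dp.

β₀ = 1.143

From the data, Σd·d = 65, Σd = 13, Σ1 = 4.
Moment sums: Σd·f = -168, Σf = -32.
So AᵀA·[β₁, β₀]ᵀ = Aᵀf: [[65, 13]; [13, 4]]·[β₁, β₀]ᵀ = [-168, -32]ᵀ.
det = 65·4 − 13² = 91.
β₁ = ((-168)·4 − 13·(-32))/91 = -256/91; β₀ = (65·(-32) − 13·(-168))/91 = 8/7.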